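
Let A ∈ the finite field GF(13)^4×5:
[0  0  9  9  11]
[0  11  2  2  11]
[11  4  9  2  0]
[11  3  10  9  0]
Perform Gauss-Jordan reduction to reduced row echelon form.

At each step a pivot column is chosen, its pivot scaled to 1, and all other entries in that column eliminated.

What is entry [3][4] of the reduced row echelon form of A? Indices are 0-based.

M[3][4] = 11

step 1: exchange rows 0,2
step 1: normalize row 0 (÷11) = (1, 11, 2, 12, 0)
  row 3: subtract 11×row0 = (0, 12, 1, 7, 0)
step 2: normalize row 1 (÷11) = (0, 1, 12, 12, 1)
  row 0: subtract 11×row1 = (1, 0, 0, 10, 2)
  row 3: subtract 12×row1 = (0, 0, 0, 6, 1)
step 3: normalize row 2 (÷9) = (0, 0, 1, 1, 7)
  row 1: subtract 12×row2 = (0, 1, 0, 0, 8)
step 4: normalize row 3 (÷6) = (0, 0, 0, 1, 11)
  row 0: subtract 10×row3 = (1, 0, 0, 0, 9)
  row 2: subtract 1×row3 = (0, 0, 1, 0, 9)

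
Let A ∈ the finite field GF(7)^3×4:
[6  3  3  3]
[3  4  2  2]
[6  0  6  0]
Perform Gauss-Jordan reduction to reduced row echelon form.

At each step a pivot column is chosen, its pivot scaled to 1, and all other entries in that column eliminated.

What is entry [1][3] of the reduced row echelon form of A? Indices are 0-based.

M[1][3] = 5

[1] R0 /= 6  ⇒  (1, 4, 4, 4)
     R1 -= 3·R0  ⇒  (0, 6, 4, 4)
     R2 -= 6·R0  ⇒  (0, 4, 3, 4)
[2] R1 /= 6  ⇒  (0, 1, 3, 3)
     R0 -= 4·R1  ⇒  (1, 0, 6, 6)
     R2 -= 4·R1  ⇒  (0, 0, 5, 6)
[3] R2 /= 5  ⇒  (0, 0, 1, 4)
     R0 -= 6·R2  ⇒  (1, 0, 0, 3)
     R1 -= 3·R2  ⇒  (0, 1, 0, 5)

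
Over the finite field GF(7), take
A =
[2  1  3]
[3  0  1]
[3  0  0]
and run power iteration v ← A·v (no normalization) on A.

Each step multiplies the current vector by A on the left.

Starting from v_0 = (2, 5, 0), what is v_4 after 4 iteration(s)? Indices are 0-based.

v_4 = (3, 6, 6)

v_0 = (2, 5, 0).
v_1 = A·v_0 = (2, 6, 6).
v_2 = A·v_1 = (0, 5, 6).
v_3 = A·v_2 = (2, 6, 0).
v_4 = A·v_3 = (3, 6, 6).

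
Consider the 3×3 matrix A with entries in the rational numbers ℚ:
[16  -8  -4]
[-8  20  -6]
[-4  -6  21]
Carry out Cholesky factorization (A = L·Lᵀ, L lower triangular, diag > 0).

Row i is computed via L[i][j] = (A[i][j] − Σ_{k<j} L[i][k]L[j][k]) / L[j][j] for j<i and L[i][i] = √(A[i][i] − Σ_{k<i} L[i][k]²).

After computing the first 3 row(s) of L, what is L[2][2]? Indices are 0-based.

Step 1: L[0][0] = √(16) = 4.
  L[1][0] = (-8) / L[0][0] = -2.
Step 2: L[1][1] = √(16) = 4.
  L[2][0] = (-4) / L[0][0] = -1.
  L[2][1] = (-8) / L[1][1] = -2.
Step 3: L[2][2] = √(16) = 4.

L[2][2] = 4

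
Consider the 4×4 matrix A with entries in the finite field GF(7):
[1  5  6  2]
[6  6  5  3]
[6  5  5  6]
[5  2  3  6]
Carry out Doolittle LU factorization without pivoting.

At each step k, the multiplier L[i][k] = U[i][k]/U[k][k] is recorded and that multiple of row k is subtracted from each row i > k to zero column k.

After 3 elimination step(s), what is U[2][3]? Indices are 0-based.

[col 0] pivot 1
  R1 -= 6*R0 → (0, 4, 4, 5)  (L[1][0] := 6)
  R2 -= 6*R0 → (0, 3, 4, 1)  (L[2][0] := 6)
  R3 -= 5*R0 → (0, 5, 1, 3)  (L[3][0] := 5)
[col 1] pivot 4
  R2 -= 6*R1 → (0, 0, 1, 6)  (L[2][1] := 6)
  R3 -= 3*R1 → (0, 0, 3, 2)  (L[3][1] := 3)
[col 2] pivot 1
  R3 -= 3*R2 → (0, 0, 0, 5)  (L[3][2] := 3)

U[2][3] = 6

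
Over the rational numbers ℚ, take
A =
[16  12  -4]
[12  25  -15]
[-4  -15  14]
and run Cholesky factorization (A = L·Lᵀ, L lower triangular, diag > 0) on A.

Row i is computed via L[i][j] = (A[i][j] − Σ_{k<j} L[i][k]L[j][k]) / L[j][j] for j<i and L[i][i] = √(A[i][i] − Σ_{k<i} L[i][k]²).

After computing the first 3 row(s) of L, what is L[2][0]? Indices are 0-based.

L[2][0] = -1

Step 1: L[0][0] = √(16) = 4.
  L[1][0] = (12) / L[0][0] = 3.
Step 2: L[1][1] = √(16) = 4.
  L[2][0] = (-4) / L[0][0] = -1.
  L[2][1] = (-12) / L[1][1] = -3.
Step 3: L[2][2] = √(4) = 2.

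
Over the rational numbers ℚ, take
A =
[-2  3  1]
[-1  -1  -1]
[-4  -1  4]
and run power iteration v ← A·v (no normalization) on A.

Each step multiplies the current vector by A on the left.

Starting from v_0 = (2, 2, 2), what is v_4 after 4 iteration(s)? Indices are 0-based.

v_0 = (2, 2, 2).
v_1 = A·v_0 = (4, -6, -2).
v_2 = A·v_1 = (-28, 4, -18).
v_3 = A·v_2 = (50, 42, 36).
v_4 = A·v_3 = (62, -128, -98).

v_4 = (62, -128, -98)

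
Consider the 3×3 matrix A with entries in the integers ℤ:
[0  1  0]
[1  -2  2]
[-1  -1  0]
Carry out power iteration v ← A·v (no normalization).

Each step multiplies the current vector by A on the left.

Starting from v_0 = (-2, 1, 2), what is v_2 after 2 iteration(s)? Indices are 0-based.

v_0 = (-2, 1, 2).
v_1 = A·v_0 = (1, 0, 1).
v_2 = A·v_1 = (0, 3, -1).

v_2 = (0, 3, -1)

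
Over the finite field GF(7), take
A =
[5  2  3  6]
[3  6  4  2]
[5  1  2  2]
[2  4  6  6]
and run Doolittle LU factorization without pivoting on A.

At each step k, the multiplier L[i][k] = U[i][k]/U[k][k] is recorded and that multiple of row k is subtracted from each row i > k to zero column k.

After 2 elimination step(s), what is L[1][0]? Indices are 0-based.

[col 0] pivot 5
  R1 -= 2*R0 → (0, 2, 5, 4)  (L[1][0] := 2)
  R2 -= 1*R0 → (0, 6, 6, 3)  (L[2][0] := 1)
  R3 -= 6*R0 → (0, 6, 2, 5)  (L[3][0] := 6)
[col 1] pivot 2
  R2 -= 3*R1 → (0, 0, 5, 5)  (L[2][1] := 3)
  R3 -= 3*R1 → (0, 0, 1, 0)  (L[3][1] := 3)

L[1][0] = 2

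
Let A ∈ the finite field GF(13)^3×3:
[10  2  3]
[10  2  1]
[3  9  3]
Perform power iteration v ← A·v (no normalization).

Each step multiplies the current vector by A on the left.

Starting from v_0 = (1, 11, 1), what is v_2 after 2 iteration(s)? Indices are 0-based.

v_2 = (3, 1, 2)

v_0 = (1, 11, 1).
v_1 = A·v_0 = (9, 7, 1).
v_2 = A·v_1 = (3, 1, 2).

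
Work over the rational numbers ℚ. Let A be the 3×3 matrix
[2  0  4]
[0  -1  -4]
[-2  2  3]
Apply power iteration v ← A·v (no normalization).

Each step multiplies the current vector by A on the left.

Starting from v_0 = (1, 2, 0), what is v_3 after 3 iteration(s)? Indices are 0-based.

v_0 = (1, 2, 0).
v_1 = A·v_0 = (2, -2, 2).
v_2 = A·v_1 = (12, -6, -2).
v_3 = A·v_2 = (16, 14, -42).

v_3 = (16, 14, -42)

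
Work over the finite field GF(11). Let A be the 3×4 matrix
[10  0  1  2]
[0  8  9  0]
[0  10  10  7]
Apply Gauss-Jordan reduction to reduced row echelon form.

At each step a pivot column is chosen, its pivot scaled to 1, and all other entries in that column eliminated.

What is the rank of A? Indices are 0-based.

[1] R0 /= 10  ⇒  (1, 0, 10, 9)
[2] R1 /= 8  ⇒  (0, 1, 8, 0)
     R2 -= 10·R1  ⇒  (0, 0, 7, 7)
[3] R2 /= 7  ⇒  (0, 0, 1, 1)
     R0 -= 10·R2  ⇒  (1, 0, 0, 10)
     R1 -= 8·R2  ⇒  (0, 1, 0, 3)

rank = 3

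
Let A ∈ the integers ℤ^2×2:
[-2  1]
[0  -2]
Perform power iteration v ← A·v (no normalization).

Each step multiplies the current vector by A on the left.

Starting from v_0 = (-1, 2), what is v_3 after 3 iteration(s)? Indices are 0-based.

v_3 = (32, -16)

v_0 = (-1, 2).
v_1 = A·v_0 = (4, -4).
v_2 = A·v_1 = (-12, 8).
v_3 = A·v_2 = (32, -16).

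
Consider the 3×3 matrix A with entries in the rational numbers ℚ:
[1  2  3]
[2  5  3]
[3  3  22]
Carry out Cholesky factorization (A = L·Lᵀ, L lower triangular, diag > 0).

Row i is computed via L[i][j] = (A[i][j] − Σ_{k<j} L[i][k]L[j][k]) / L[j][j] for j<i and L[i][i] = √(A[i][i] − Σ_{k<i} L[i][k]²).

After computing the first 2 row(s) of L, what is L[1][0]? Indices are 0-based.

Step 1: L[0][0] = √(1) = 1.
  L[1][0] = (2) / L[0][0] = 2.
Step 2: L[1][1] = √(1) = 1.

L[1][0] = 2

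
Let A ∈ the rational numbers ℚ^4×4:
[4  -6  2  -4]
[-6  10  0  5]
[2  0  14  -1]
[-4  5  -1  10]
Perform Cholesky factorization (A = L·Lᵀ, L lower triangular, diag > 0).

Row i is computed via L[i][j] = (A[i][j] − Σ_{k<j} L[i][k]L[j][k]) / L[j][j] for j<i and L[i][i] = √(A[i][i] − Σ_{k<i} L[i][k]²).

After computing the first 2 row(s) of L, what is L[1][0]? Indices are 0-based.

L[1][0] = -3

Step 1: L[0][0] = √(4) = 2.
  L[1][0] = (-6) / L[0][0] = -3.
Step 2: L[1][1] = √(1) = 1.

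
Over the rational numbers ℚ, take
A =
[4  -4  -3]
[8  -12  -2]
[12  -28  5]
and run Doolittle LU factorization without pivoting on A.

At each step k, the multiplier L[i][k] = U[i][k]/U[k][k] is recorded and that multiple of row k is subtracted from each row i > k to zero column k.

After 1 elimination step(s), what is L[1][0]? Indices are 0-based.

L[1][0] = 2

Step 1: pivot at (0,0) is 4.
  row1 ← row1 − (2)·row0  ⇒  L[1][0]=2, U row1=(0, -4, 4)
  row2 ← row2 − (3)·row0  ⇒  L[2][0]=3, U row2=(0, -16, 14)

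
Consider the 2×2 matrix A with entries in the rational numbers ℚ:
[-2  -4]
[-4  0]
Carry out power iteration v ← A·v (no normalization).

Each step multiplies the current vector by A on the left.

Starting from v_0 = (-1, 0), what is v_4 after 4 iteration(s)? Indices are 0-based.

v_0 = (-1, 0).
v_1 = A·v_0 = (2, 4).
v_2 = A·v_1 = (-20, -8).
v_3 = A·v_2 = (72, 80).
v_4 = A·v_3 = (-464, -288).

v_4 = (-464, -288)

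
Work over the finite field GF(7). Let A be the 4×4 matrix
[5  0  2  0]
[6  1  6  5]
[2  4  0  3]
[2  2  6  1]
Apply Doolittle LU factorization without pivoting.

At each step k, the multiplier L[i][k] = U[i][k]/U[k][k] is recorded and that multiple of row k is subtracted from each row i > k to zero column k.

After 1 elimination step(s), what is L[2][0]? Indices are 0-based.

k=0: U[0][0]=5
  eliminate (1,0): mult=4, new row 1: (0, 1, 5, 5); set L[1][0]=4
  eliminate (2,0): mult=6, new row 2: (0, 4, 2, 3); set L[2][0]=6
  eliminate (3,0): mult=6, new row 3: (0, 2, 1, 1); set L[3][0]=6

L[2][0] = 6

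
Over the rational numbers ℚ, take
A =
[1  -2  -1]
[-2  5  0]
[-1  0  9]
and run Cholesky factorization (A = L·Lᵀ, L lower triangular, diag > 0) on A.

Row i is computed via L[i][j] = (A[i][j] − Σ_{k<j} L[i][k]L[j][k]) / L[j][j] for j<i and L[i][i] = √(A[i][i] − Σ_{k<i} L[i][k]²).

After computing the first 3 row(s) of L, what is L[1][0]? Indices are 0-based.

L[1][0] = -2

Step 1: L[0][0] = √(1) = 1.
  L[1][0] = (-2) / L[0][0] = -2.
Step 2: L[1][1] = √(1) = 1.
  L[2][0] = (-1) / L[0][0] = -1.
  L[2][1] = (-2) / L[1][1] = -2.
Step 3: L[2][2] = √(4) = 2.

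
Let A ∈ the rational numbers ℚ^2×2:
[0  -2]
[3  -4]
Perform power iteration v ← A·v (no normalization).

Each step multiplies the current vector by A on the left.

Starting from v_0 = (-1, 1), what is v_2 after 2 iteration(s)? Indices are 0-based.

v_0 = (-1, 1).
v_1 = A·v_0 = (-2, -7).
v_2 = A·v_1 = (14, 22).

v_2 = (14, 22)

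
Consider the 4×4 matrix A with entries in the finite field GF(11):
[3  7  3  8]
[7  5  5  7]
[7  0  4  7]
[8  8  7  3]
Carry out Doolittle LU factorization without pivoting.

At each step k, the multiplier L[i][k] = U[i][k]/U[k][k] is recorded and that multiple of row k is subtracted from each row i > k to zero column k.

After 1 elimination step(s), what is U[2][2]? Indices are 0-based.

k=0: U[0][0]=3
  eliminate (1,0): mult=6, new row 1: (0, 7, 9, 3); set L[1][0]=6
  eliminate (2,0): mult=6, new row 2: (0, 2, 8, 3); set L[2][0]=6
  eliminate (3,0): mult=10, new row 3: (0, 4, 10, 0); set L[3][0]=10

U[2][2] = 8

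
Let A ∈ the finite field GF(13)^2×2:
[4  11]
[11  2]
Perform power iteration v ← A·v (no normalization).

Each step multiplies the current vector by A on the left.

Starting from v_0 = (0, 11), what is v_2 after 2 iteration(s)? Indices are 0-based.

v_0 = (0, 11).
v_1 = A·v_0 = (4, 9).
v_2 = A·v_1 = (11, 10).

v_2 = (11, 10)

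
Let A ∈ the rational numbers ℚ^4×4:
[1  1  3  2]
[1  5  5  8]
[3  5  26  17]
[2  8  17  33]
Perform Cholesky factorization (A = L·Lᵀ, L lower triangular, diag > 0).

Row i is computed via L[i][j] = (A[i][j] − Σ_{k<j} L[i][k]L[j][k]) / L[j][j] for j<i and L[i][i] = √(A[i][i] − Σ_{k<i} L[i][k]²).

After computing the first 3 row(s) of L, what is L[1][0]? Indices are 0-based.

Step 1: L[0][0] = √(1) = 1.
  L[1][0] = (1) / L[0][0] = 1.
Step 2: L[1][1] = √(4) = 2.
  L[2][0] = (3) / L[0][0] = 3.
  L[2][1] = (2) / L[1][1] = 1.
Step 3: L[2][2] = √(16) = 4.

L[1][0] = 1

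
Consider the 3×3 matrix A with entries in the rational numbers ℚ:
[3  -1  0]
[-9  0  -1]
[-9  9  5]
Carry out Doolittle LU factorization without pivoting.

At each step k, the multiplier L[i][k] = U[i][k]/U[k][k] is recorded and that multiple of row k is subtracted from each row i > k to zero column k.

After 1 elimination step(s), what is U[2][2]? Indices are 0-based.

k=0: U[0][0]=3
  eliminate (1,0): mult=-3, new row 1: (0, -3, -1); set L[1][0]=-3
  eliminate (2,0): mult=-3, new row 2: (0, 6, 5); set L[2][0]=-3

U[2][2] = 5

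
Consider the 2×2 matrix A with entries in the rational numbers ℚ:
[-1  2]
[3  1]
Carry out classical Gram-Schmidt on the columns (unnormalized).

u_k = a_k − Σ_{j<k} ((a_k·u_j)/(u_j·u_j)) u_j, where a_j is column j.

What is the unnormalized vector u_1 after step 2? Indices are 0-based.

u_1 = (21/10, 7/10)

Step 1: u_0 = a_0 = (-1, 3).
Step 2: u_1 = a_1 − (1/10)·u_0 = (21/10, 7/10).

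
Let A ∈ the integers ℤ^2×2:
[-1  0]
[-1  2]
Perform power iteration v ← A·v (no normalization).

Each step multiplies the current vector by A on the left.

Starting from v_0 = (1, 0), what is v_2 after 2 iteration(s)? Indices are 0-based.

v_2 = (1, -1)

v_0 = (1, 0).
v_1 = A·v_0 = (-1, -1).
v_2 = A·v_1 = (1, -1).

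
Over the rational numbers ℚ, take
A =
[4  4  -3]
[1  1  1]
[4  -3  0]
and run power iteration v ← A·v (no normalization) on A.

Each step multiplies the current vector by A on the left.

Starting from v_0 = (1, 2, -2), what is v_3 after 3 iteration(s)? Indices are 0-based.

v_0 = (1, 2, -2).
v_1 = A·v_0 = (18, 1, -2).
v_2 = A·v_1 = (82, 17, 69).
v_3 = A·v_2 = (189, 168, 277).

v_3 = (189, 168, 277)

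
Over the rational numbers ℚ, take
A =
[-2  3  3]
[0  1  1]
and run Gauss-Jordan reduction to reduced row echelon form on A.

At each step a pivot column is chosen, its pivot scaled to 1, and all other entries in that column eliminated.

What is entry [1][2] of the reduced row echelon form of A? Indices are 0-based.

M[1][2] = 1

pivot(0,0)=-2: scale R0 → (1, -3/2, -3/2)
pivot(1,1)=1: scale R1 → (0, 1, 1)
  clear (0,1): R0 −= (-3/2)R1 → (1, 0, 0)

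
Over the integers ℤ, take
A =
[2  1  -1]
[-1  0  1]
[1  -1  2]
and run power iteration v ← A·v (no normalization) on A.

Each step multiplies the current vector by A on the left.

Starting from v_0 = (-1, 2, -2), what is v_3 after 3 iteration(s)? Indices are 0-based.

v_0 = (-1, 2, -2).
v_1 = A·v_0 = (2, -1, -7).
v_2 = A·v_1 = (10, -9, -11).
v_3 = A·v_2 = (22, -21, -3).

v_3 = (22, -21, -3)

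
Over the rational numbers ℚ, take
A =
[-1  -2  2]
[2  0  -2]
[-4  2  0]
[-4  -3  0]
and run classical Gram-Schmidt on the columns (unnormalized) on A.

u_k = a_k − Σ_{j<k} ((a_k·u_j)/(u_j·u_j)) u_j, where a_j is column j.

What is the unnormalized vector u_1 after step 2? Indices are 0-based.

Step 1: u_0 = a_0 = (-1, 2, -4, -4).
Step 2: u_1 = a_1 − (6/37)·u_0 = (-68/37, -12/37, 98/37, -87/37).

u_1 = (-68/37, -12/37, 98/37, -87/37)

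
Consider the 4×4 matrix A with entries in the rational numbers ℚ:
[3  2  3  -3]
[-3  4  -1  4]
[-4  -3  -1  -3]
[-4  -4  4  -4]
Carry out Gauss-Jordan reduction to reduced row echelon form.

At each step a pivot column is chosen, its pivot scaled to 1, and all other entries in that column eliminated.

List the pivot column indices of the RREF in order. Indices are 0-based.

pivot columns: 0, 1, 2, 3

step 1: normalize row 0 (÷3) = (1, 2/3, 1, -1)
  row 1: subtract -3×row0 = (0, 6, 2, 1)
  row 2: subtract -4×row0 = (0, -1/3, 3, -7)
  row 3: subtract -4×row0 = (0, -4/3, 8, -8)
step 2: normalize row 1 (÷6) = (0, 1, 1/3, 1/6)
  row 0: subtract 2/3×row1 = (1, 0, 7/9, -10/9)
  row 2: subtract -1/3×row1 = (0, 0, 28/9, -125/18)
  row 3: subtract -4/3×row1 = (0, 0, 76/9, -70/9)
step 3: normalize row 2 (÷28/9) = (0, 0, 1, -125/56)
  row 0: subtract 7/9×row2 = (1, 0, 0, 5/8)
  row 1: subtract 1/3×row2 = (0, 1, 0, 51/56)
  row 3: subtract 76/9×row2 = (0, 0, 0, 155/14)
step 4: normalize row 3 (÷155/14) = (0, 0, 0, 1)
  row 0: subtract 5/8×row3 = (1, 0, 0, 0)
  row 1: subtract 51/56×row3 = (0, 1, 0, 0)
  row 2: subtract -125/56×row3 = (0, 0, 1, 0)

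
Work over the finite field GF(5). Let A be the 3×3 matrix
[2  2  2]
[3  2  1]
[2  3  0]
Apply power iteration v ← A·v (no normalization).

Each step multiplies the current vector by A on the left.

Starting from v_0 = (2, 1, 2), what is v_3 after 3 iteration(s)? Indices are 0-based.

v_0 = (2, 1, 2).
v_1 = A·v_0 = (0, 0, 2).
v_2 = A·v_1 = (4, 2, 0).
v_3 = A·v_2 = (2, 1, 4).

v_3 = (2, 1, 4)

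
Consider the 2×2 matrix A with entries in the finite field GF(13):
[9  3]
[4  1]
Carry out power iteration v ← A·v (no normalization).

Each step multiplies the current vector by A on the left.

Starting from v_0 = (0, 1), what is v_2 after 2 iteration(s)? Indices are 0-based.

v_2 = (4, 0)

v_0 = (0, 1).
v_1 = A·v_0 = (3, 1).
v_2 = A·v_1 = (4, 0).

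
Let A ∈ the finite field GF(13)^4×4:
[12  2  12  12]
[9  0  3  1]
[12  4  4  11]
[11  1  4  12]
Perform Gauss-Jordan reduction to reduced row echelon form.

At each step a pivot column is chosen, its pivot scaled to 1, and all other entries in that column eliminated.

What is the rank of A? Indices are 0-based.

pivot(0,0)=12: scale R0 → (1, 11, 1, 1)
  clear (1,0): R1 −= (9)R0 → (0, 5, 7, 5)
  clear (2,0): R2 −= (12)R0 → (0, 2, 5, 12)
  clear (3,0): R3 −= (11)R0 → (0, 10, 6, 1)
pivot(1,1)=5: scale R1 → (0, 1, 4, 1)
  clear (0,1): R0 −= (11)R1 → (1, 0, 9, 3)
  clear (2,1): R2 −= (2)R1 → (0, 0, 10, 10)
  clear (3,1): R3 −= (10)R1 → (0, 0, 5, 4)
pivot(2,2)=10: scale R2 → (0, 0, 1, 1)
  clear (0,2): R0 −= (9)R2 → (1, 0, 0, 7)
  clear (1,2): R1 −= (4)R2 → (0, 1, 0, 10)
  clear (3,2): R3 −= (5)R2 → (0, 0, 0, 12)
pivot(3,3)=12: scale R3 → (0, 0, 0, 1)
  clear (0,3): R0 −= (7)R3 → (1, 0, 0, 0)
  clear (1,3): R1 −= (10)R3 → (0, 1, 0, 0)
  clear (2,3): R2 −= (1)R3 → (0, 0, 1, 0)

rank = 4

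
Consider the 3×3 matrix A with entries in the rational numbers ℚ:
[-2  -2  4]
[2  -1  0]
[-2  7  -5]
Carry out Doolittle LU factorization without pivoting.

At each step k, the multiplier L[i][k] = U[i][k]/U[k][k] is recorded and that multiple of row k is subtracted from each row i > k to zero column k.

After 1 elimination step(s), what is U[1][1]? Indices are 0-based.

Step 1: pivot at (0,0) is -2.
  row1 ← row1 − (-1)·row0  ⇒  L[1][0]=-1, U row1=(0, -3, 4)
  row2 ← row2 − (1)·row0  ⇒  L[2][0]=1, U row2=(0, 9, -9)

U[1][1] = -3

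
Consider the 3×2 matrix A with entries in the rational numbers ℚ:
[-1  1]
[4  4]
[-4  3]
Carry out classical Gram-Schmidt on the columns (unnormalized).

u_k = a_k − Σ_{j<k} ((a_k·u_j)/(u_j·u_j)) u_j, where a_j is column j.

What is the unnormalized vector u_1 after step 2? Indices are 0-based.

Step 1: u_0 = a_0 = (-1, 4, -4).
Step 2: u_1 = a_1 − (1/11)·u_0 = (12/11, 40/11, 37/11).

u_1 = (12/11, 40/11, 37/11)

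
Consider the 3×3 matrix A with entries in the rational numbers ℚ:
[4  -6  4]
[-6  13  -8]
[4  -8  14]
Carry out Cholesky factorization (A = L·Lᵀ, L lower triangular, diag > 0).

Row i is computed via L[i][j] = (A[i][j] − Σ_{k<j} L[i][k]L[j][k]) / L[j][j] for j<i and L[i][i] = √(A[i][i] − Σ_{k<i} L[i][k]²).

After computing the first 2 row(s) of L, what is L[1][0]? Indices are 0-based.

Step 1: L[0][0] = √(4) = 2.
  L[1][0] = (-6) / L[0][0] = -3.
Step 2: L[1][1] = √(4) = 2.

L[1][0] = -3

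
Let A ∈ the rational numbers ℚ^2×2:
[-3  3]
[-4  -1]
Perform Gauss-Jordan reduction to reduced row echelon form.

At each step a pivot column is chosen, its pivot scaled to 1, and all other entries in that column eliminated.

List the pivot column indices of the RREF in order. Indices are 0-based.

[1] R0 /= -3  ⇒  (1, -1)
     R1 -= -4·R0  ⇒  (0, -5)
[2] R1 /= -5  ⇒  (0, 1)
     R0 -= -1·R1  ⇒  (1, 0)

pivot columns: 0, 1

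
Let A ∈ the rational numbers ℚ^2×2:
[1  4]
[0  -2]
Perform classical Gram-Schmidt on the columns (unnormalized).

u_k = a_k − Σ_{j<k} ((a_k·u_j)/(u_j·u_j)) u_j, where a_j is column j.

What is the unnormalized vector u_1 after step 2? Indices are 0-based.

Step 1: u_0 = a_0 = (1, 0).
Step 2: u_1 = a_1 − (4)·u_0 = (0, -2).

u_1 = (0, -2)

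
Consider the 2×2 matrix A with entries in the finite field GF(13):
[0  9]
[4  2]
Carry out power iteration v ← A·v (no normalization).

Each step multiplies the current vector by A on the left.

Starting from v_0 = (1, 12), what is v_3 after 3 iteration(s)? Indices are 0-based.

v_0 = (1, 12).
v_1 = A·v_0 = (4, 2).
v_2 = A·v_1 = (5, 7).
v_3 = A·v_2 = (11, 8).

v_3 = (11, 8)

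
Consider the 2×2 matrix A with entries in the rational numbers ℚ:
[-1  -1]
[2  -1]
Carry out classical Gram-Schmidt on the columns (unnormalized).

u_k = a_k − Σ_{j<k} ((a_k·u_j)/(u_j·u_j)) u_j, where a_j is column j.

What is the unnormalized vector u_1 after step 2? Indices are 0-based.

Step 1: u_0 = a_0 = (-1, 2).
Step 2: u_1 = a_1 − (-1/5)·u_0 = (-6/5, -3/5).

u_1 = (-6/5, -3/5)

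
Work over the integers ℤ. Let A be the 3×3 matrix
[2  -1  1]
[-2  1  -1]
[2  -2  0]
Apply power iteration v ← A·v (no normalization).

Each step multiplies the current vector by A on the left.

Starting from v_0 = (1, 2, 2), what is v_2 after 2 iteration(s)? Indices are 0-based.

v_2 = (4, -4, 8)

v_0 = (1, 2, 2).
v_1 = A·v_0 = (2, -2, -2).
v_2 = A·v_1 = (4, -4, 8).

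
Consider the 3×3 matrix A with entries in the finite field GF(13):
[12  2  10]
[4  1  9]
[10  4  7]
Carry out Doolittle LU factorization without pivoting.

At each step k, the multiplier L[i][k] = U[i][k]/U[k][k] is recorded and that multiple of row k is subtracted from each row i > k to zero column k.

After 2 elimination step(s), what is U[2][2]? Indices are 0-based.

U[2][2] = 11

[col 0] pivot 12
  R1 -= 9*R0 → (0, 9, 10)  (L[1][0] := 9)
  R2 -= 3*R0 → (0, 11, 3)  (L[2][0] := 3)
[col 1] pivot 9
  R2 -= 7*R1 → (0, 0, 11)  (L[2][1] := 7)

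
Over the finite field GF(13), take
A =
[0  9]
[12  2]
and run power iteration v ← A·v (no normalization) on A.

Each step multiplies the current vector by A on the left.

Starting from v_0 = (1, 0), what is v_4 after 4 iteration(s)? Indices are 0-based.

v_4 = (6, 2)

v_0 = (1, 0).
v_1 = A·v_0 = (0, 12).
v_2 = A·v_1 = (4, 11).
v_3 = A·v_2 = (8, 5).
v_4 = A·v_3 = (6, 2).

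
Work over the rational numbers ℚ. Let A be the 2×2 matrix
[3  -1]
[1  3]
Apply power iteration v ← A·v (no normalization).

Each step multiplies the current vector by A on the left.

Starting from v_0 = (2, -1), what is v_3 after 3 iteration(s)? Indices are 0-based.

v_0 = (2, -1).
v_1 = A·v_0 = (7, -1).
v_2 = A·v_1 = (22, 4).
v_3 = A·v_2 = (62, 34).

v_3 = (62, 34)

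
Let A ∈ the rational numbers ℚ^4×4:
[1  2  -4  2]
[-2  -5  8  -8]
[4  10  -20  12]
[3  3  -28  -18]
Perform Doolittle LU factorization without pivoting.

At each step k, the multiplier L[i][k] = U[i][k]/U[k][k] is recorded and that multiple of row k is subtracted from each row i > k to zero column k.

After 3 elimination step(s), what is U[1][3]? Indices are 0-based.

Step 1: pivot at (0,0) is 1.
  row1 ← row1 − (-2)·row0  ⇒  L[1][0]=-2, U row1=(0, -1, 0, -4)
  row2 ← row2 − (4)·row0  ⇒  L[2][0]=4, U row2=(0, 2, -4, 4)
  row3 ← row3 − (3)·row0  ⇒  L[3][0]=3, U row3=(0, -3, -16, -24)
Step 2: pivot at (1,1) is -1.
  row2 ← row2 − (-2)·row1  ⇒  L[2][1]=-2, U row2=(0, 0, -4, -4)
  row3 ← row3 − (3)·row1  ⇒  L[3][1]=3, U row3=(0, 0, -16, -12)
Step 3: pivot at (2,2) is -4.
  row3 ← row3 − (4)·row2  ⇒  L[3][2]=4, U row3=(0, 0, 0, 4)

U[1][3] = -4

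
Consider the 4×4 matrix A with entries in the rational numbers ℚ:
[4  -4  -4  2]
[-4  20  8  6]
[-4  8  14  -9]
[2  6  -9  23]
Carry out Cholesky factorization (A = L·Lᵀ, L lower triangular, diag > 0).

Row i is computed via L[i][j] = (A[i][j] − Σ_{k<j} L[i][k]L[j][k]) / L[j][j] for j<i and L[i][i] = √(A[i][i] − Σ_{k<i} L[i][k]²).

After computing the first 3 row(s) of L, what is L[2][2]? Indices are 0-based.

Step 1: L[0][0] = √(4) = 2.
  L[1][0] = (-4) / L[0][0] = -2.
Step 2: L[1][1] = √(16) = 4.
  L[2][0] = (-4) / L[0][0] = -2.
  L[2][1] = (4) / L[1][1] = 1.
Step 3: L[2][2] = √(9) = 3.

L[2][2] = 3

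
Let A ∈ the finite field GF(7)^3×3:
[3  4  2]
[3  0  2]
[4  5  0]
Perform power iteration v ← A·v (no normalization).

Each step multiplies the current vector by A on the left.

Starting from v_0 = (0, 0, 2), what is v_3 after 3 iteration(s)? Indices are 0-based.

v_3 = (1, 2, 4)

v_0 = (0, 0, 2).
v_1 = A·v_0 = (4, 4, 0).
v_2 = A·v_1 = (0, 5, 1).
v_3 = A·v_2 = (1, 2, 4).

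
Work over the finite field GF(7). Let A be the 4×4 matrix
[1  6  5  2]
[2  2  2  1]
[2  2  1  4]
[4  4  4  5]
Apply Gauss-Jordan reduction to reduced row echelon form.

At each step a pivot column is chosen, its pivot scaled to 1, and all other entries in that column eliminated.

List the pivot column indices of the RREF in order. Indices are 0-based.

pivot(0,0)=1: scale R0 → (1, 6, 5, 2)
  clear (1,0): R1 −= (2)R0 → (0, 4, 6, 4)
  clear (2,0): R2 −= (2)R0 → (0, 4, 5, 0)
  clear (3,0): R3 −= (4)R0 → (0, 1, 5, 4)
pivot(1,1)=4: scale R1 → (0, 1, 5, 1)
  clear (0,1): R0 −= (6)R1 → (1, 0, 3, 3)
  clear (2,1): R2 −= (4)R1 → (0, 0, 6, 3)
  clear (3,1): R3 −= (1)R1 → (0, 0, 0, 3)
pivot(2,2)=6: scale R2 → (0, 0, 1, 4)
  clear (0,2): R0 −= (3)R2 → (1, 0, 0, 5)
  clear (1,2): R1 −= (5)R2 → (0, 1, 0, 2)
pivot(3,3)=3: scale R3 → (0, 0, 0, 1)
  clear (0,3): R0 −= (5)R3 → (1, 0, 0, 0)
  clear (1,3): R1 −= (2)R3 → (0, 1, 0, 0)
  clear (2,3): R2 −= (4)R3 → (0, 0, 1, 0)

pivot columns: 0, 1, 2, 3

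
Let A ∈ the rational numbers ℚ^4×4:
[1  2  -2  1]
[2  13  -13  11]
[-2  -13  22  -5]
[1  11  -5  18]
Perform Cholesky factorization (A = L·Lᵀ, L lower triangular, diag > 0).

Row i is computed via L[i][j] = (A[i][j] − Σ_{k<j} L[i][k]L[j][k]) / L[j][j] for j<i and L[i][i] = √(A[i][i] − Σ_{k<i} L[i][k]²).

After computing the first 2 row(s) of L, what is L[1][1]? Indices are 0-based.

L[1][1] = 3

Step 1: L[0][0] = √(1) = 1.
  L[1][0] = (2) / L[0][0] = 2.
Step 2: L[1][1] = √(9) = 3.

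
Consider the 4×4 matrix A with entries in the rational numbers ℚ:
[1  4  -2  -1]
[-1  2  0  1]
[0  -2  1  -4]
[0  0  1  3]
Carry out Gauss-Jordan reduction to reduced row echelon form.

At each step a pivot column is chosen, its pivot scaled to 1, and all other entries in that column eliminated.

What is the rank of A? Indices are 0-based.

[1] R0 /= 1  ⇒  (1, 4, -2, -1)
     R1 -= -1·R0  ⇒  (0, 6, -2, 0)
[2] R1 /= 6  ⇒  (0, 1, -1/3, 0)
     R0 -= 4·R1  ⇒  (1, 0, -2/3, -1)
     R2 -= -2·R1  ⇒  (0, 0, 1/3, -4)
[3] R2 /= 1/3  ⇒  (0, 0, 1, -12)
     R0 -= -2/3·R2  ⇒  (1, 0, 0, -9)
     R1 -= -1/3·R2  ⇒  (0, 1, 0, -4)
     R3 -= 1·R2  ⇒  (0, 0, 0, 15)
[4] R3 /= 15  ⇒  (0, 0, 0, 1)
     R0 -= -9·R3  ⇒  (1, 0, 0, 0)
     R1 -= -4·R3  ⇒  (0, 1, 0, 0)
     R2 -= -12·R3  ⇒  (0, 0, 1, 0)

rank = 4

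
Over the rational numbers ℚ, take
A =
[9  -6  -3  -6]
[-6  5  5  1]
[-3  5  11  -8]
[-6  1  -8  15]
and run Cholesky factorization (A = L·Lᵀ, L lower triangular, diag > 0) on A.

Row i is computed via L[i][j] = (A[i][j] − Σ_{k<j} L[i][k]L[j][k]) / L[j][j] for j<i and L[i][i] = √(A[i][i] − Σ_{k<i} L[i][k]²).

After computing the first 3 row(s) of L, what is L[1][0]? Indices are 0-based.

L[1][0] = -2

Step 1: L[0][0] = √(9) = 3.
  L[1][0] = (-6) / L[0][0] = -2.
Step 2: L[1][1] = √(1) = 1.
  L[2][0] = (-3) / L[0][0] = -1.
  L[2][1] = (3) / L[1][1] = 3.
Step 3: L[2][2] = √(1) = 1.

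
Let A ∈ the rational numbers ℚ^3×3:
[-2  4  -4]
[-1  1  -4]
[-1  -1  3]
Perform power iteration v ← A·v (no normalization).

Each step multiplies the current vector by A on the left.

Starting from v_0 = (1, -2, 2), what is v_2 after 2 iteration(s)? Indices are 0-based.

v_0 = (1, -2, 2).
v_1 = A·v_0 = (-18, -11, 7).
v_2 = A·v_1 = (-36, -21, 50).

v_2 = (-36, -21, 50)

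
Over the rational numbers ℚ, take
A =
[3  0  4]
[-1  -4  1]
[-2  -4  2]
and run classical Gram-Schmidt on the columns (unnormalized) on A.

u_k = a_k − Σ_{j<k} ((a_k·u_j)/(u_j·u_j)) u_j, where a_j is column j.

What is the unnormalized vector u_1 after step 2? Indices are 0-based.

Step 1: u_0 = a_0 = (3, -1, -2).
Step 2: u_1 = a_1 − (6/7)·u_0 = (-18/7, -22/7, -16/7).

u_1 = (-18/7, -22/7, -16/7)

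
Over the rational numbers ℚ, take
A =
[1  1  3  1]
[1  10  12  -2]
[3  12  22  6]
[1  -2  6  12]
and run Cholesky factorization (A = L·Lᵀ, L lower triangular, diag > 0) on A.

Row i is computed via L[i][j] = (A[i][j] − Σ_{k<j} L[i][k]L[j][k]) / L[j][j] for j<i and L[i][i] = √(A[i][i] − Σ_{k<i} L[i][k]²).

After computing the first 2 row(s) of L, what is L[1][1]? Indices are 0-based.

Step 1: L[0][0] = √(1) = 1.
  L[1][0] = (1) / L[0][0] = 1.
Step 2: L[1][1] = √(9) = 3.

L[1][1] = 3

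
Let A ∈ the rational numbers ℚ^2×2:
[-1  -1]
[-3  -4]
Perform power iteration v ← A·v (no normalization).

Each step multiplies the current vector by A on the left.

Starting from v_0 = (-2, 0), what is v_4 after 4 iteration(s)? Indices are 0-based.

v_0 = (-2, 0).
v_1 = A·v_0 = (2, 6).
v_2 = A·v_1 = (-8, -30).
v_3 = A·v_2 = (38, 144).
v_4 = A·v_3 = (-182, -690).

v_4 = (-182, -690)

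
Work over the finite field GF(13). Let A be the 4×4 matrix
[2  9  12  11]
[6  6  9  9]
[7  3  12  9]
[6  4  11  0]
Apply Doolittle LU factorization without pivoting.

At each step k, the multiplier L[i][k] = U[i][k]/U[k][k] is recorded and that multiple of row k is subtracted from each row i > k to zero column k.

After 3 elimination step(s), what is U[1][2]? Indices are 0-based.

U[1][2] = 12

[col 0] pivot 2
  R1 -= 3*R0 → (0, 5, 12, 2)  (L[1][0] := 3)
  R2 -= 10*R0 → (0, 4, 9, 3)  (L[2][0] := 10)
  R3 -= 3*R0 → (0, 3, 1, 6)  (L[3][0] := 3)
[col 1] pivot 5
  R2 -= 6*R1 → (0, 0, 2, 4)  (L[2][1] := 6)
  R3 -= 11*R1 → (0, 0, 12, 10)  (L[3][1] := 11)
[col 2] pivot 2
  R3 -= 6*R2 → (0, 0, 0, 12)  (L[3][2] := 6)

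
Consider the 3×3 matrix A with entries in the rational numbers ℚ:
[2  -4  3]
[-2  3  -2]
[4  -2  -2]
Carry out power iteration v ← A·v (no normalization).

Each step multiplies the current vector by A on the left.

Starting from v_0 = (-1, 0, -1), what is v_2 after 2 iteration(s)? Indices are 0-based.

v_0 = (-1, 0, -1).
v_1 = A·v_0 = (-5, 4, -2).
v_2 = A·v_1 = (-32, 26, -24).

v_2 = (-32, 26, -24)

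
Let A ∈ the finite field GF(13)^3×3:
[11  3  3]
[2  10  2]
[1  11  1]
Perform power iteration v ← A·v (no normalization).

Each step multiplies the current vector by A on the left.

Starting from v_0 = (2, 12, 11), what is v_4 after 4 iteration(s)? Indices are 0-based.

v_4 = (2, 12, 7)

v_0 = (2, 12, 11).
v_1 = A·v_0 = (0, 3, 2).
v_2 = A·v_1 = (2, 8, 9).
v_3 = A·v_2 = (8, 11, 8).
v_4 = A·v_3 = (2, 12, 7).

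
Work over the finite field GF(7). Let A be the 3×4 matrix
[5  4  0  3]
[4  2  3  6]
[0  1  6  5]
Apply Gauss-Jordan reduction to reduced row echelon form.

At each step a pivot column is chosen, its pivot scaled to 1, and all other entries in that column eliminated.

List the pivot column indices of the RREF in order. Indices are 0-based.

step 1: normalize row 0 (÷5) = (1, 5, 0, 2)
  row 1: subtract 4×row0 = (0, 3, 3, 5)
step 2: normalize row 1 (÷3) = (0, 1, 1, 4)
  row 0: subtract 5×row1 = (1, 0, 2, 3)
  row 2: subtract 1×row1 = (0, 0, 5, 1)
step 3: normalize row 2 (÷5) = (0, 0, 1, 3)
  row 0: subtract 2×row2 = (1, 0, 0, 4)
  row 1: subtract 1×row2 = (0, 1, 0, 1)

pivot columns: 0, 1, 2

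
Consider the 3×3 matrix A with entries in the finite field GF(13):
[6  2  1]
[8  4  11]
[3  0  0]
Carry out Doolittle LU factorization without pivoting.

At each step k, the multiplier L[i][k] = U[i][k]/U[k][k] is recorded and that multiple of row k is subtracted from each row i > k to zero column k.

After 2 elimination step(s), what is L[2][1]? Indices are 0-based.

[col 0] pivot 6
  R1 -= 10*R0 → (0, 10, 1)  (L[1][0] := 10)
  R2 -= 7*R0 → (0, 12, 6)  (L[2][0] := 7)
[col 1] pivot 10
  R2 -= 9*R1 → (0, 0, 10)  (L[2][1] := 9)

L[2][1] = 9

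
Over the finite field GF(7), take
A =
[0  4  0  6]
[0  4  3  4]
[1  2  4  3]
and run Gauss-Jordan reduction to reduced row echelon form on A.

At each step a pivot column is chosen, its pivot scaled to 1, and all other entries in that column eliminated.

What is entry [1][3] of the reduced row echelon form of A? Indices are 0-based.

step 1: exchange rows 0,2
step 1: normalize row 0 (÷1) = (1, 2, 4, 3)
step 2: normalize row 1 (÷4) = (0, 1, 6, 1)
  row 0: subtract 2×row1 = (1, 0, 6, 1)
  row 2: subtract 4×row1 = (0, 0, 4, 2)
step 3: normalize row 2 (÷4) = (0, 0, 1, 4)
  row 0: subtract 6×row2 = (1, 0, 0, 5)
  row 1: subtract 6×row2 = (0, 1, 0, 5)

M[1][3] = 5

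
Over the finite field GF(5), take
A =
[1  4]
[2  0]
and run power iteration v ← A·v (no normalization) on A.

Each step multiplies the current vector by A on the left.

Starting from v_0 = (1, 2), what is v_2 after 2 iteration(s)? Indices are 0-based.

v_0 = (1, 2).
v_1 = A·v_0 = (4, 2).
v_2 = A·v_1 = (2, 3).

v_2 = (2, 3)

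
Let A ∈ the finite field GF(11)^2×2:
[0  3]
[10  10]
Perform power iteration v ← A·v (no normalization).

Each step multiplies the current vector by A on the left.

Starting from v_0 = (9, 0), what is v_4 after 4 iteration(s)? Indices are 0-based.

v_0 = (9, 0).
v_1 = A·v_0 = (0, 2).
v_2 = A·v_1 = (6, 9).
v_3 = A·v_2 = (5, 7).
v_4 = A·v_3 = (10, 10).

v_4 = (10, 10)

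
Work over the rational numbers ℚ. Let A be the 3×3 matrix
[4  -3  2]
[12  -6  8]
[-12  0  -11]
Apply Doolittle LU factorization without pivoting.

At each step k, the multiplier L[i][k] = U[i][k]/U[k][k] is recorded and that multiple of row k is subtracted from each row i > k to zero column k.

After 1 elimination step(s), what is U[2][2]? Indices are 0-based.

U[2][2] = -5

k=0: U[0][0]=4
  eliminate (1,0): mult=3, new row 1: (0, 3, 2); set L[1][0]=3
  eliminate (2,0): mult=-3, new row 2: (0, -9, -5); set L[2][0]=-3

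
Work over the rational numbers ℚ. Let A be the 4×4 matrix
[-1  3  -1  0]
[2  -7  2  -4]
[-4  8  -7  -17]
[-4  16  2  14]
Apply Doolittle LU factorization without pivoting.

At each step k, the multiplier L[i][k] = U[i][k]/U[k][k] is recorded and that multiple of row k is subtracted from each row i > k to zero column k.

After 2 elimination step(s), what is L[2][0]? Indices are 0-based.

L[2][0] = 4

Step 1: pivot at (0,0) is -1.
  row1 ← row1 − (-2)·row0  ⇒  L[1][0]=-2, U row1=(0, -1, 0, -4)
  row2 ← row2 − (4)·row0  ⇒  L[2][0]=4, U row2=(0, -4, -3, -17)
  row3 ← row3 − (4)·row0  ⇒  L[3][0]=4, U row3=(0, 4, 6, 14)
Step 2: pivot at (1,1) is -1.
  row2 ← row2 − (4)·row1  ⇒  L[2][1]=4, U row2=(0, 0, -3, -1)
  row3 ← row3 − (-4)·row1  ⇒  L[3][1]=-4, U row3=(0, 0, 6, -2)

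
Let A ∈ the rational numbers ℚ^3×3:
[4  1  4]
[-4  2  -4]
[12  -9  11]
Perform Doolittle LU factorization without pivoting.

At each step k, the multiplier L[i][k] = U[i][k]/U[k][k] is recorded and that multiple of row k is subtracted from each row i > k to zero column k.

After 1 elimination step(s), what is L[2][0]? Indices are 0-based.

L[2][0] = 3

k=0: U[0][0]=4
  eliminate (1,0): mult=-1, new row 1: (0, 3, 0); set L[1][0]=-1
  eliminate (2,0): mult=3, new row 2: (0, -12, -1); set L[2][0]=3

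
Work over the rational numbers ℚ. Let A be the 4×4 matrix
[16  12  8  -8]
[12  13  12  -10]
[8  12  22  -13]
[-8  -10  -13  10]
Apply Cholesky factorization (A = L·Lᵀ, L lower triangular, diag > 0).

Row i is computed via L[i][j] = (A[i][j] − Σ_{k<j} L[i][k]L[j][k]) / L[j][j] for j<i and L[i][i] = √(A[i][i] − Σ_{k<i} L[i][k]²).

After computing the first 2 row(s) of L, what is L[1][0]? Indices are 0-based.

L[1][0] = 3

Step 1: L[0][0] = √(16) = 4.
  L[1][0] = (12) / L[0][0] = 3.
Step 2: L[1][1] = √(4) = 2.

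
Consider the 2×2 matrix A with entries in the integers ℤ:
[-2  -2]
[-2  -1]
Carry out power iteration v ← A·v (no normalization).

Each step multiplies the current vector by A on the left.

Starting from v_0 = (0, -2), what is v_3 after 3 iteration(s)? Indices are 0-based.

v_0 = (0, -2).
v_1 = A·v_0 = (4, 2).
v_2 = A·v_1 = (-12, -10).
v_3 = A·v_2 = (44, 34).

v_3 = (44, 34)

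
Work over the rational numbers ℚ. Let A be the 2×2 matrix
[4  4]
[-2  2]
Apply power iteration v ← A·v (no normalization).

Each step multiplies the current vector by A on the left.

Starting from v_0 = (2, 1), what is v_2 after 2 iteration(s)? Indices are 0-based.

v_2 = (40, -28)

v_0 = (2, 1).
v_1 = A·v_0 = (12, -2).
v_2 = A·v_1 = (40, -28).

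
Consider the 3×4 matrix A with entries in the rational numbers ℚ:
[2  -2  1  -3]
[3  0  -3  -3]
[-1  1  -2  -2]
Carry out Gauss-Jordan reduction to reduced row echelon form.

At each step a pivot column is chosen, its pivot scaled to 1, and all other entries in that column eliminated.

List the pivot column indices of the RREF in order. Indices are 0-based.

step 1: normalize row 0 (÷2) = (1, -1, 1/2, -3/2)
  row 1: subtract 3×row0 = (0, 3, -9/2, 3/2)
  row 2: subtract -1×row0 = (0, 0, -3/2, -7/2)
step 2: normalize row 1 (÷3) = (0, 1, -3/2, 1/2)
  row 0: subtract -1×row1 = (1, 0, -1, -1)
step 3: normalize row 2 (÷-3/2) = (0, 0, 1, 7/3)
  row 0: subtract -1×row2 = (1, 0, 0, 4/3)
  row 1: subtract -3/2×row2 = (0, 1, 0, 4)

pivot columns: 0, 1, 2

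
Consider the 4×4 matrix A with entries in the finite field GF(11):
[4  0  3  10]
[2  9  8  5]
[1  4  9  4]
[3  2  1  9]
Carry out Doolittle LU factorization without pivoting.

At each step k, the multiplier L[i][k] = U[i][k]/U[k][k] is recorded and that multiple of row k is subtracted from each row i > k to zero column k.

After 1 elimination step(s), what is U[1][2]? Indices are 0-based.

U[1][2] = 1

k=0: U[0][0]=4
  eliminate (1,0): mult=6, new row 1: (0, 9, 1, 0); set L[1][0]=6
  eliminate (2,0): mult=3, new row 2: (0, 4, 0, 7); set L[2][0]=3
  eliminate (3,0): mult=9, new row 3: (0, 2, 7, 7); set L[3][0]=9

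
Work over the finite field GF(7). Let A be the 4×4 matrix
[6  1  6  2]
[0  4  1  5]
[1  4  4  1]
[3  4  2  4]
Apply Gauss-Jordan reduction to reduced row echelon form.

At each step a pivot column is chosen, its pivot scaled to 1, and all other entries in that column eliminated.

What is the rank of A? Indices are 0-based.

rank = 4

pivot(0,0)=6: scale R0 → (1, 6, 1, 5)
  clear (2,0): R2 −= (1)R0 → (0, 5, 3, 3)
  clear (3,0): R3 −= (3)R0 → (0, 0, 6, 3)
pivot(1,1)=4: scale R1 → (0, 1, 2, 3)
  clear (0,1): R0 −= (6)R1 → (1, 0, 3, 1)
  clear (2,1): R2 −= (5)R1 → (0, 0, 0, 2)
pivot(2,2): swap R2↔R3
pivot(2,2)=6: scale R2 → (0, 0, 1, 4)
  clear (0,2): R0 −= (3)R2 → (1, 0, 0, 3)
  clear (1,2): R1 −= (2)R2 → (0, 1, 0, 2)
pivot(3,3)=2: scale R3 → (0, 0, 0, 1)
  clear (0,3): R0 −= (3)R3 → (1, 0, 0, 0)
  clear (1,3): R1 −= (2)R3 → (0, 1, 0, 0)
  clear (2,3): R2 −= (4)R3 → (0, 0, 1, 0)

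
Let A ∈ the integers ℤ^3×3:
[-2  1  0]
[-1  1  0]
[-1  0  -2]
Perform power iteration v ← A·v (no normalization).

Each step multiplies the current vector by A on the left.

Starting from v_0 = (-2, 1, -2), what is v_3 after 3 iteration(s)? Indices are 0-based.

v_3 = (12, 5, 41)

v_0 = (-2, 1, -2).
v_1 = A·v_0 = (5, 3, 6).
v_2 = A·v_1 = (-7, -2, -17).
v_3 = A·v_2 = (12, 5, 41).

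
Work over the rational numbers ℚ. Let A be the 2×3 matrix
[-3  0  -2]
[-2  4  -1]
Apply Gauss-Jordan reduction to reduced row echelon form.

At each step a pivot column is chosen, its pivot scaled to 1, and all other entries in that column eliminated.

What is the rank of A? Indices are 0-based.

[1] R0 /= -3  ⇒  (1, 0, 2/3)
     R1 -= -2·R0  ⇒  (0, 4, 1/3)
[2] R1 /= 4  ⇒  (0, 1, 1/12)

rank = 2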